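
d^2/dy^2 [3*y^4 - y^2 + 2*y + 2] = 36*y^2 - 2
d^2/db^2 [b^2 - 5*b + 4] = 2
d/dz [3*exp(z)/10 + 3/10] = 3*exp(z)/10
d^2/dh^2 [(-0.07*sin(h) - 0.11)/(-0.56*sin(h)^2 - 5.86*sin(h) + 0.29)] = (-0.0219520000000001*sin(h)^5 + 0.0917279999999998*sin(h)^4 - 1.107232*sin(h)^3 - 3.760794*sin(h)^2 + 2.041243*sin(h) + 7.828356)/(0.56*sin(h)^2 + 5.86*sin(h) - 0.29)^3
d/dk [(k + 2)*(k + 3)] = 2*k + 5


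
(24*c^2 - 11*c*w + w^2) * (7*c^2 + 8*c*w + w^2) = 168*c^4 + 115*c^3*w - 57*c^2*w^2 - 3*c*w^3 + w^4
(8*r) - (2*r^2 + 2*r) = -2*r^2 + 6*r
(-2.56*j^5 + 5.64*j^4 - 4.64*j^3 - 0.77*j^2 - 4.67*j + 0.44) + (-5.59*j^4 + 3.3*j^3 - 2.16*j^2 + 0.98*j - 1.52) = -2.56*j^5 + 0.0499999999999998*j^4 - 1.34*j^3 - 2.93*j^2 - 3.69*j - 1.08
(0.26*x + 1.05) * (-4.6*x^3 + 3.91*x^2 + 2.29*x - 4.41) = -1.196*x^4 - 3.8134*x^3 + 4.7009*x^2 + 1.2579*x - 4.6305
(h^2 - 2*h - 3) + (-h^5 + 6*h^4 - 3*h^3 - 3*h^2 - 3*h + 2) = -h^5 + 6*h^4 - 3*h^3 - 2*h^2 - 5*h - 1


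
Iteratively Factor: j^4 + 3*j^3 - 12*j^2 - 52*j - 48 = (j + 3)*(j^3 - 12*j - 16) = (j - 4)*(j + 3)*(j^2 + 4*j + 4) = (j - 4)*(j + 2)*(j + 3)*(j + 2)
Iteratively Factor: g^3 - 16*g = (g + 4)*(g^2 - 4*g) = g*(g + 4)*(g - 4)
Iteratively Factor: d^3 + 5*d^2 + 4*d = (d)*(d^2 + 5*d + 4) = d*(d + 1)*(d + 4)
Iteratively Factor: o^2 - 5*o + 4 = (o - 1)*(o - 4)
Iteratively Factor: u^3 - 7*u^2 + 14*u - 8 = (u - 2)*(u^2 - 5*u + 4) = (u - 4)*(u - 2)*(u - 1)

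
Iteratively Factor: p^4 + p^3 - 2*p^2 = (p - 1)*(p^3 + 2*p^2) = p*(p - 1)*(p^2 + 2*p) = p*(p - 1)*(p + 2)*(p)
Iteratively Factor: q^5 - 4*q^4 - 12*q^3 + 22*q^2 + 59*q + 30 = (q + 2)*(q^4 - 6*q^3 + 22*q + 15) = (q - 3)*(q + 2)*(q^3 - 3*q^2 - 9*q - 5) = (q - 3)*(q + 1)*(q + 2)*(q^2 - 4*q - 5) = (q - 3)*(q + 1)^2*(q + 2)*(q - 5)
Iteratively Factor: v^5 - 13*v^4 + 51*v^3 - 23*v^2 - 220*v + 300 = (v - 5)*(v^4 - 8*v^3 + 11*v^2 + 32*v - 60) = (v - 5)*(v - 2)*(v^3 - 6*v^2 - v + 30) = (v - 5)*(v - 2)*(v + 2)*(v^2 - 8*v + 15) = (v - 5)*(v - 3)*(v - 2)*(v + 2)*(v - 5)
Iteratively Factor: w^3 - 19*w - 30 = (w + 2)*(w^2 - 2*w - 15) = (w + 2)*(w + 3)*(w - 5)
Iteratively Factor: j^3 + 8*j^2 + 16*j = (j + 4)*(j^2 + 4*j) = (j + 4)^2*(j)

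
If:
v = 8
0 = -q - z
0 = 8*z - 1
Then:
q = -1/8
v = 8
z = 1/8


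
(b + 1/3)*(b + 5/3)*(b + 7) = b^3 + 9*b^2 + 131*b/9 + 35/9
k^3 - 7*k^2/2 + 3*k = k*(k - 2)*(k - 3/2)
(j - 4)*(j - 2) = j^2 - 6*j + 8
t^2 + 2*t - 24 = (t - 4)*(t + 6)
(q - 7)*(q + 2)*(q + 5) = q^3 - 39*q - 70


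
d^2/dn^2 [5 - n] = 0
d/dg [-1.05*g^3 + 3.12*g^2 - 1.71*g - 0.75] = -3.15*g^2 + 6.24*g - 1.71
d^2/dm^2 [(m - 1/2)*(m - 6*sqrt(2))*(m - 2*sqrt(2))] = 6*m - 16*sqrt(2) - 1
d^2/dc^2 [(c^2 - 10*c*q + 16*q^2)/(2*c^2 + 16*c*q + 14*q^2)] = 9*q*(-2*c^3 + 3*c^2*q + 66*c*q^2 + 169*q^3)/(c^6 + 24*c^5*q + 213*c^4*q^2 + 848*c^3*q^3 + 1491*c^2*q^4 + 1176*c*q^5 + 343*q^6)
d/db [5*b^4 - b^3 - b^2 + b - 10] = 20*b^3 - 3*b^2 - 2*b + 1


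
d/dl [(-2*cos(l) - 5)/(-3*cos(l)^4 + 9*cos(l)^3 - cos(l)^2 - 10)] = (9*(1 - cos(2*l))^2/2 + 28*cos(l) - 97*cos(2*l)/2 + 6*cos(3*l) - 173/2)*sin(l)/(3*cos(l)^4 - 9*cos(l)^3 + cos(l)^2 + 10)^2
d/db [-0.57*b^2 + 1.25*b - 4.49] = 1.25 - 1.14*b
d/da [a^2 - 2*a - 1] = 2*a - 2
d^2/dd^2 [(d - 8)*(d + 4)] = 2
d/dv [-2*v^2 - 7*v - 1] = -4*v - 7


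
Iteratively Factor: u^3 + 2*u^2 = (u)*(u^2 + 2*u) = u^2*(u + 2)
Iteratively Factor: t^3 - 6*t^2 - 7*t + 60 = (t - 4)*(t^2 - 2*t - 15) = (t - 5)*(t - 4)*(t + 3)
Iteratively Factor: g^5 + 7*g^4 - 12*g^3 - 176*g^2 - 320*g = (g - 5)*(g^4 + 12*g^3 + 48*g^2 + 64*g) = (g - 5)*(g + 4)*(g^3 + 8*g^2 + 16*g) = (g - 5)*(g + 4)^2*(g^2 + 4*g) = (g - 5)*(g + 4)^3*(g)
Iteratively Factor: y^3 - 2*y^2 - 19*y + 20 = (y - 5)*(y^2 + 3*y - 4) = (y - 5)*(y - 1)*(y + 4)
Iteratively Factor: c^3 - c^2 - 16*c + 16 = (c - 4)*(c^2 + 3*c - 4) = (c - 4)*(c + 4)*(c - 1)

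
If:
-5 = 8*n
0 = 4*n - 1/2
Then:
No Solution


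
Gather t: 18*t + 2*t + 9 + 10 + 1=20*t + 20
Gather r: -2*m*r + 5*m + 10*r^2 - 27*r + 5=5*m + 10*r^2 + r*(-2*m - 27) + 5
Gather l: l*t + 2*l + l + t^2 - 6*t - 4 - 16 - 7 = l*(t + 3) + t^2 - 6*t - 27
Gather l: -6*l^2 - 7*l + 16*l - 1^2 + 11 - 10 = -6*l^2 + 9*l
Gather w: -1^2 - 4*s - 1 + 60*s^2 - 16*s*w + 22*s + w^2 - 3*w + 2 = 60*s^2 + 18*s + w^2 + w*(-16*s - 3)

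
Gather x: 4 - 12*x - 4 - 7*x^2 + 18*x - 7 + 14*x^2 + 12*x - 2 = 7*x^2 + 18*x - 9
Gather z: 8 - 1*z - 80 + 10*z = 9*z - 72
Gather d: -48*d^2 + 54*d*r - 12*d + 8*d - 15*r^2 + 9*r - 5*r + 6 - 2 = -48*d^2 + d*(54*r - 4) - 15*r^2 + 4*r + 4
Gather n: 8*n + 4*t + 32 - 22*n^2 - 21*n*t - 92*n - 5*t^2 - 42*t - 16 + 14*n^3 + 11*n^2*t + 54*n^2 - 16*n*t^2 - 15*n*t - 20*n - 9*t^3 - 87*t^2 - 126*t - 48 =14*n^3 + n^2*(11*t + 32) + n*(-16*t^2 - 36*t - 104) - 9*t^3 - 92*t^2 - 164*t - 32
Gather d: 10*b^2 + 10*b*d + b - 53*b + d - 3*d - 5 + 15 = 10*b^2 - 52*b + d*(10*b - 2) + 10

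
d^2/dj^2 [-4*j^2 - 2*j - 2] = -8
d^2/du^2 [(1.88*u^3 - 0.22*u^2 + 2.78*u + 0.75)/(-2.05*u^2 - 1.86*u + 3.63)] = (-2.1316282072803e-14*u^5 - 2.8421709430404e-14*u^4 - 66.031756*u^3 + 67.071834*u^2 - 289.918152*u - 48.093822)/(8.615125*u^6 + 23.44995*u^5 - 24.488685*u^4 - 76.612284*u^3 + 43.362891*u^2 + 73.527102*u - 47.832147)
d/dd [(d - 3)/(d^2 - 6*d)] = (d*(d - 6) - 2*(d - 3)^2)/(d^2*(d - 6)^2)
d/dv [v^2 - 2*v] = 2*v - 2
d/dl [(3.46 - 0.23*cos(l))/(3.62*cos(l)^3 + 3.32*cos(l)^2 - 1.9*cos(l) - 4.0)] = (-1.6652*cos(l)^3 + 36.812*cos(l)^2 + 22.9744*cos(l) - 7.494)*sin(l)/(13.1044*cos(l)^6 + 24.0368*cos(l)^5 - 2.7336*cos(l)^4 - 41.576*cos(l)^3 - 22.95*cos(l)^2 + 15.2*cos(l) + 16.0)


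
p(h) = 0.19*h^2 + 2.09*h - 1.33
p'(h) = 0.38*h + 2.09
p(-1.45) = -3.96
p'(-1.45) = 1.54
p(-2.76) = -5.65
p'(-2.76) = 1.04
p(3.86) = 9.57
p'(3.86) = 3.56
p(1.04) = 1.05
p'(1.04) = 2.49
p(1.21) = 1.48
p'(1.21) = 2.55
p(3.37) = 7.87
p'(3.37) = 3.37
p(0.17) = -0.97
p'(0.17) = 2.15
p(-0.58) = -2.48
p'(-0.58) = 1.87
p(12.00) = 51.11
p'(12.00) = 6.65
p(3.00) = 6.65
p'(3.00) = 3.23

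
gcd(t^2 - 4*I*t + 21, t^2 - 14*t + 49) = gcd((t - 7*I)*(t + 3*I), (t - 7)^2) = 1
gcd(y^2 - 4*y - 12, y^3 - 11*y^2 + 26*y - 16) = 1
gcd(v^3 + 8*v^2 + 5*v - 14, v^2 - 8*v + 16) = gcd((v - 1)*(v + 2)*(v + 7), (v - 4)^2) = 1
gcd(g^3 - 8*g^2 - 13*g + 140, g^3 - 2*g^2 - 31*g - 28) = g^2 - 3*g - 28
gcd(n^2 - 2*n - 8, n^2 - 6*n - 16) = n + 2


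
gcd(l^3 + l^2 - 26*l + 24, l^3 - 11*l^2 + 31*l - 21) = l - 1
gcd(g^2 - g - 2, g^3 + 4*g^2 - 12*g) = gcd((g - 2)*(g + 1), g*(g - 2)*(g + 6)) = g - 2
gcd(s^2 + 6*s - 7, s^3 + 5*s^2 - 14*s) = s + 7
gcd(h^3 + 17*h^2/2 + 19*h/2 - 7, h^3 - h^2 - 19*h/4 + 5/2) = h^2 + 3*h/2 - 1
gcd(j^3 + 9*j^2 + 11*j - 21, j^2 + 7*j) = j + 7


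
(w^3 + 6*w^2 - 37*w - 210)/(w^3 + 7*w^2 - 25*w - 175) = (w - 6)/(w - 5)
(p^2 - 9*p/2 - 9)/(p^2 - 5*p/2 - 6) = (p - 6)/(p - 4)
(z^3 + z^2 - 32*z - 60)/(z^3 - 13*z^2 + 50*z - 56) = (z^3 + z^2 - 32*z - 60)/(z^3 - 13*z^2 + 50*z - 56)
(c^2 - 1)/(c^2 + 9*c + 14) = (c^2 - 1)/(c^2 + 9*c + 14)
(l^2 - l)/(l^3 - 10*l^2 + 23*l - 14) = l/(l^2 - 9*l + 14)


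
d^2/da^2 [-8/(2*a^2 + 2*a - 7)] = 32*(2*a^2 + 2*a - 2*(2*a + 1)^2 - 7)/(2*a^2 + 2*a - 7)^3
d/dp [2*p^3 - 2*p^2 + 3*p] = 6*p^2 - 4*p + 3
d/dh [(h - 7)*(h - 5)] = 2*h - 12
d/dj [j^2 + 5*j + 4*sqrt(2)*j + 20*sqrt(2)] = 2*j + 5 + 4*sqrt(2)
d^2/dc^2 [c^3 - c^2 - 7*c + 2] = 6*c - 2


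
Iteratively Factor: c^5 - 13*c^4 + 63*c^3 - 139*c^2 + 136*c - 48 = (c - 4)*(c^4 - 9*c^3 + 27*c^2 - 31*c + 12) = (c - 4)*(c - 1)*(c^3 - 8*c^2 + 19*c - 12) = (c - 4)*(c - 1)^2*(c^2 - 7*c + 12) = (c - 4)^2*(c - 1)^2*(c - 3)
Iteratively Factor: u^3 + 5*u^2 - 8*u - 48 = (u + 4)*(u^2 + u - 12) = (u + 4)^2*(u - 3)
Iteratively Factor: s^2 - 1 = (s - 1)*(s + 1)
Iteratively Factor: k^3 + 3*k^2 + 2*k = (k)*(k^2 + 3*k + 2) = k*(k + 1)*(k + 2)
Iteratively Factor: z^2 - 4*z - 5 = (z - 5)*(z + 1)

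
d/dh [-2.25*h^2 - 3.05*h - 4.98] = -4.5*h - 3.05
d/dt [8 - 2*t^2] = -4*t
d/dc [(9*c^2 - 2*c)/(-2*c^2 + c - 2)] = (5*c^2 - 36*c + 4)/(4*c^4 - 4*c^3 + 9*c^2 - 4*c + 4)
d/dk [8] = 0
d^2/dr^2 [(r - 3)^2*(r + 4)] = 6*r - 4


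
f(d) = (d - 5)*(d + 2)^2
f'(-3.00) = 17.00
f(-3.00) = -8.00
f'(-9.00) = 245.00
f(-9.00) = -686.00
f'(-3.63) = 30.79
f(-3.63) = -22.93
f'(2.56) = -1.46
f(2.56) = -50.74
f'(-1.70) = -3.93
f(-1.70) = -0.60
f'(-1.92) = -1.10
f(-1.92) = -0.04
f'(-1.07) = -10.43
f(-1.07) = -5.25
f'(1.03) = -14.88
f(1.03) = -36.45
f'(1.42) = -12.79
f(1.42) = -41.87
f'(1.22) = -13.97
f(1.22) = -39.19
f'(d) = (d - 5)*(2*d + 4) + (d + 2)^2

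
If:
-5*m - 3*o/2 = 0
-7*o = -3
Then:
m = -9/70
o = 3/7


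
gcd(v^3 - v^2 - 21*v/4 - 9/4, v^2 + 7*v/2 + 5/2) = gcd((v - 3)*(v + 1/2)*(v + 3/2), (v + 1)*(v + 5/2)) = 1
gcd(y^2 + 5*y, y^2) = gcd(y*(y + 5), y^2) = y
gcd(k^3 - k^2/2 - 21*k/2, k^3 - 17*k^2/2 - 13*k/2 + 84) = k^2 - k/2 - 21/2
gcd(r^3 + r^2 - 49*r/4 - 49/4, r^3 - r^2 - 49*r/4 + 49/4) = r^2 - 49/4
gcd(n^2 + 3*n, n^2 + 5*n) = n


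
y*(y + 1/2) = y^2 + y/2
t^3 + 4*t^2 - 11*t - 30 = (t - 3)*(t + 2)*(t + 5)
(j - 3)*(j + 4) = j^2 + j - 12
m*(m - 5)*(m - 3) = m^3 - 8*m^2 + 15*m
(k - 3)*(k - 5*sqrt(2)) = k^2 - 5*sqrt(2)*k - 3*k + 15*sqrt(2)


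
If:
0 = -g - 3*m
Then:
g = -3*m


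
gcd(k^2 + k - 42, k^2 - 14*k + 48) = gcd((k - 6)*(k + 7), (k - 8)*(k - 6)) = k - 6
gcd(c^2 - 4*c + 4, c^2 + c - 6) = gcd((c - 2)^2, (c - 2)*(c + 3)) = c - 2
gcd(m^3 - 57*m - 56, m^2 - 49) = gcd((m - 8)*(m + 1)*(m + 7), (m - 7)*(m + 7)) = m + 7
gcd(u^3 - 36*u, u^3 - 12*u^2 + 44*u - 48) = u - 6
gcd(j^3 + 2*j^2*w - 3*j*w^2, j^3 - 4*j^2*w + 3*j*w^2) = -j^2 + j*w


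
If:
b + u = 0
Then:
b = -u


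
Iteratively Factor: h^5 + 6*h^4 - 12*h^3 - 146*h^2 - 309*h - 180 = (h - 5)*(h^4 + 11*h^3 + 43*h^2 + 69*h + 36) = (h - 5)*(h + 4)*(h^3 + 7*h^2 + 15*h + 9) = (h - 5)*(h + 3)*(h + 4)*(h^2 + 4*h + 3) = (h - 5)*(h + 3)^2*(h + 4)*(h + 1)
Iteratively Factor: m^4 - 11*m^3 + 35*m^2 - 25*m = (m - 5)*(m^3 - 6*m^2 + 5*m) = m*(m - 5)*(m^2 - 6*m + 5) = m*(m - 5)^2*(m - 1)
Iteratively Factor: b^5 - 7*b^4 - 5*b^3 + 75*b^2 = (b)*(b^4 - 7*b^3 - 5*b^2 + 75*b) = b*(b - 5)*(b^3 - 2*b^2 - 15*b) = b*(b - 5)^2*(b^2 + 3*b) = b*(b - 5)^2*(b + 3)*(b)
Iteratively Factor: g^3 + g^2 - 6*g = (g + 3)*(g^2 - 2*g) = g*(g + 3)*(g - 2)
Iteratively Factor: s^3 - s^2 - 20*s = (s + 4)*(s^2 - 5*s) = s*(s + 4)*(s - 5)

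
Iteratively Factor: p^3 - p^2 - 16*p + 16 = (p - 4)*(p^2 + 3*p - 4) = (p - 4)*(p - 1)*(p + 4)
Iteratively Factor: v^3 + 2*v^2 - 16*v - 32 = (v - 4)*(v^2 + 6*v + 8) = (v - 4)*(v + 4)*(v + 2)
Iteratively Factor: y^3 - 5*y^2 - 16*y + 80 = (y + 4)*(y^2 - 9*y + 20) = (y - 4)*(y + 4)*(y - 5)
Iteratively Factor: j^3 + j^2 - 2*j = (j - 1)*(j^2 + 2*j) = j*(j - 1)*(j + 2)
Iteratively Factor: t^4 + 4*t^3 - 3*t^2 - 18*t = (t)*(t^3 + 4*t^2 - 3*t - 18) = t*(t - 2)*(t^2 + 6*t + 9) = t*(t - 2)*(t + 3)*(t + 3)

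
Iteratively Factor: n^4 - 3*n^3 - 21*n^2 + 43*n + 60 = (n - 5)*(n^3 + 2*n^2 - 11*n - 12) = (n - 5)*(n + 1)*(n^2 + n - 12) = (n - 5)*(n + 1)*(n + 4)*(n - 3)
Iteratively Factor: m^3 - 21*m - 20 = (m - 5)*(m^2 + 5*m + 4) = (m - 5)*(m + 1)*(m + 4)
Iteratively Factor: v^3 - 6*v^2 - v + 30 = (v - 5)*(v^2 - v - 6) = (v - 5)*(v + 2)*(v - 3)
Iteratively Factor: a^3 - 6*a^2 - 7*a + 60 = (a + 3)*(a^2 - 9*a + 20) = (a - 4)*(a + 3)*(a - 5)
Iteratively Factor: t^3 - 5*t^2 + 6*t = (t)*(t^2 - 5*t + 6) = t*(t - 2)*(t - 3)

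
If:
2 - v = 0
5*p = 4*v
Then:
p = 8/5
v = 2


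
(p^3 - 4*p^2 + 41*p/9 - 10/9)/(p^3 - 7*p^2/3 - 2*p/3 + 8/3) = (9*p^2 - 18*p + 5)/(3*(3*p^2 - p - 4))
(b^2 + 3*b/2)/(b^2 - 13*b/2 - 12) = b/(b - 8)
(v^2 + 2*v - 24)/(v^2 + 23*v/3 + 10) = 3*(v - 4)/(3*v + 5)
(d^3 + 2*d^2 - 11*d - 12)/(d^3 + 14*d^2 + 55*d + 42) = (d^2 + d - 12)/(d^2 + 13*d + 42)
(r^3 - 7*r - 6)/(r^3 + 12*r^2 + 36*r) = (r^3 - 7*r - 6)/(r*(r^2 + 12*r + 36))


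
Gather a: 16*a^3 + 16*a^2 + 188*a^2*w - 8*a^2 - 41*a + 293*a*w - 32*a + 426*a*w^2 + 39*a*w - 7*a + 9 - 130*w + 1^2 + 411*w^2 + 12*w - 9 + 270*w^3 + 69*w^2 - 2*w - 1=16*a^3 + a^2*(188*w + 8) + a*(426*w^2 + 332*w - 80) + 270*w^3 + 480*w^2 - 120*w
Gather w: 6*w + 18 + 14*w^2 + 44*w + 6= 14*w^2 + 50*w + 24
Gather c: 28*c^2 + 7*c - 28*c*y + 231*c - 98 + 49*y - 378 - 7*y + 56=28*c^2 + c*(238 - 28*y) + 42*y - 420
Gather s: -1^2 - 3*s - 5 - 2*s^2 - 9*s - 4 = -2*s^2 - 12*s - 10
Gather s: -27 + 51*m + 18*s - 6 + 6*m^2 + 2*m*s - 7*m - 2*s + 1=6*m^2 + 44*m + s*(2*m + 16) - 32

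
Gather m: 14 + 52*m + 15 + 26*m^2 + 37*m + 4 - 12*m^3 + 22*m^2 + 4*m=-12*m^3 + 48*m^2 + 93*m + 33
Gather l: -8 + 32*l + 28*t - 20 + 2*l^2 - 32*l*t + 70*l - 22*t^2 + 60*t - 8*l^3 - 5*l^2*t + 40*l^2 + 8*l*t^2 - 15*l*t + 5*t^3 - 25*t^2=-8*l^3 + l^2*(42 - 5*t) + l*(8*t^2 - 47*t + 102) + 5*t^3 - 47*t^2 + 88*t - 28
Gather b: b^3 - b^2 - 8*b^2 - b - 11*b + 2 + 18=b^3 - 9*b^2 - 12*b + 20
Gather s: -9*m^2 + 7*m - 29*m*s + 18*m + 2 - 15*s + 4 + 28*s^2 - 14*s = -9*m^2 + 25*m + 28*s^2 + s*(-29*m - 29) + 6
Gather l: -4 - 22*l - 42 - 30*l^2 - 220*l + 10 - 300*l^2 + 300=-330*l^2 - 242*l + 264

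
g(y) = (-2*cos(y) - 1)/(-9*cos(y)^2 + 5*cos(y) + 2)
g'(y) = (-18*sin(y)*cos(y) + 5*sin(y))*(-2*cos(y) - 1)/(-9*cos(y)^2 + 5*cos(y) + 2)^2 + 2*sin(y)/(-9*cos(y)^2 + 5*cos(y) + 2)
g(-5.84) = 3.39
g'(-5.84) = 18.73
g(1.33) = -0.55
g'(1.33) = 0.58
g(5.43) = -1.66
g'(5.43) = -7.20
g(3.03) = -0.08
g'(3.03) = -0.00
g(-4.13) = -0.03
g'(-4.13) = -0.38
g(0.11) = 1.55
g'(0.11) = 1.03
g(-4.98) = -0.57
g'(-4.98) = 0.67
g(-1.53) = -0.49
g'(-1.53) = 0.05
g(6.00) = 1.95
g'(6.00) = -4.10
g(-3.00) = -0.08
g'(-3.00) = 0.00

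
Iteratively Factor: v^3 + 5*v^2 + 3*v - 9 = (v - 1)*(v^2 + 6*v + 9) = (v - 1)*(v + 3)*(v + 3)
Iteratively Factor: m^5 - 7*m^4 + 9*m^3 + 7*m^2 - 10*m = (m - 1)*(m^4 - 6*m^3 + 3*m^2 + 10*m) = (m - 1)*(m + 1)*(m^3 - 7*m^2 + 10*m) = (m - 5)*(m - 1)*(m + 1)*(m^2 - 2*m) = (m - 5)*(m - 2)*(m - 1)*(m + 1)*(m)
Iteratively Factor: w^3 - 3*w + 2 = (w - 1)*(w^2 + w - 2) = (w - 1)^2*(w + 2)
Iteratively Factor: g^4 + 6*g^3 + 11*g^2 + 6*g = (g)*(g^3 + 6*g^2 + 11*g + 6) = g*(g + 1)*(g^2 + 5*g + 6) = g*(g + 1)*(g + 3)*(g + 2)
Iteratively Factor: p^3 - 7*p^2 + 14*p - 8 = (p - 4)*(p^2 - 3*p + 2) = (p - 4)*(p - 1)*(p - 2)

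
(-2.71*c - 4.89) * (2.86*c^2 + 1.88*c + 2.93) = -7.7506*c^3 - 19.0802*c^2 - 17.1335*c - 14.3277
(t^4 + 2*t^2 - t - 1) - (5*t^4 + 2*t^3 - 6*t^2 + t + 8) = -4*t^4 - 2*t^3 + 8*t^2 - 2*t - 9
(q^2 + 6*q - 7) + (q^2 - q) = 2*q^2 + 5*q - 7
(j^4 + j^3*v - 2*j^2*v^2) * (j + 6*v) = j^5 + 7*j^4*v + 4*j^3*v^2 - 12*j^2*v^3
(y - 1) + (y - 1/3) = 2*y - 4/3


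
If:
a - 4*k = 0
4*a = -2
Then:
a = -1/2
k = -1/8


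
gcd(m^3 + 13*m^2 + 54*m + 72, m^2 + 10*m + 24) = m^2 + 10*m + 24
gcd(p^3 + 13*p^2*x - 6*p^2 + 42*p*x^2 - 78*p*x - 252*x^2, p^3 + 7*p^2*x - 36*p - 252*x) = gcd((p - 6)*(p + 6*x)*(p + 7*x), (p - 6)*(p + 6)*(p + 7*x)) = p^2 + 7*p*x - 6*p - 42*x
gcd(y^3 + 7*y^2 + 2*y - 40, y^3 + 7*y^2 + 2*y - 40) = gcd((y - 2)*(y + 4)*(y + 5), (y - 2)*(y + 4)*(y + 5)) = y^3 + 7*y^2 + 2*y - 40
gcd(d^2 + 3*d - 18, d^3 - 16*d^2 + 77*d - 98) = 1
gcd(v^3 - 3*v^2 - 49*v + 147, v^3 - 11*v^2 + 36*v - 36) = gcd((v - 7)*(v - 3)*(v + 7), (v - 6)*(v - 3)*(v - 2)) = v - 3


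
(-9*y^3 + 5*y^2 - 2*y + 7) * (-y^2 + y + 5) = 9*y^5 - 14*y^4 - 38*y^3 + 16*y^2 - 3*y + 35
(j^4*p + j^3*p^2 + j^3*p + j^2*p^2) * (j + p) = j^5*p + 2*j^4*p^2 + j^4*p + j^3*p^3 + 2*j^3*p^2 + j^2*p^3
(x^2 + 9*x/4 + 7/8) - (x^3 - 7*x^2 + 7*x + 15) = -x^3 + 8*x^2 - 19*x/4 - 113/8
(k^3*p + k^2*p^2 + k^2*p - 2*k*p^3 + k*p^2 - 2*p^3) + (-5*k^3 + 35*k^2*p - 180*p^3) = k^3*p - 5*k^3 + k^2*p^2 + 36*k^2*p - 2*k*p^3 + k*p^2 - 182*p^3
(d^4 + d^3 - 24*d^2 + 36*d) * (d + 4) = d^5 + 5*d^4 - 20*d^3 - 60*d^2 + 144*d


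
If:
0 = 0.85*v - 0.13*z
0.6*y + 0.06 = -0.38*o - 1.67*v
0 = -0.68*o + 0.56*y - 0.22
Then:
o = -0.230397210430564*z - 0.266752577319588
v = 0.152941176470588*z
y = 0.0689432989690722 - 0.279768041237113*z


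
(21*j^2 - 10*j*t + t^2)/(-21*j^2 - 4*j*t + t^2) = (-3*j + t)/(3*j + t)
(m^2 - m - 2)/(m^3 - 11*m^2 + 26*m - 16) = (m + 1)/(m^2 - 9*m + 8)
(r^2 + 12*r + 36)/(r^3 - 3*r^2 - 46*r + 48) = (r + 6)/(r^2 - 9*r + 8)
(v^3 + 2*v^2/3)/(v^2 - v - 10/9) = 3*v^2/(3*v - 5)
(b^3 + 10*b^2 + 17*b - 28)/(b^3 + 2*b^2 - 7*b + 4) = (b + 7)/(b - 1)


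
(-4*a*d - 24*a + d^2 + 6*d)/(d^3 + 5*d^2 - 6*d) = (-4*a + d)/(d*(d - 1))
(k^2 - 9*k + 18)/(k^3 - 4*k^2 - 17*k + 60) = (k - 6)/(k^2 - k - 20)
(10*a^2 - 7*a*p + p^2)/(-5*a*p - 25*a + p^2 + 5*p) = (-2*a + p)/(p + 5)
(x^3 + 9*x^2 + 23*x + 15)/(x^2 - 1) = (x^2 + 8*x + 15)/(x - 1)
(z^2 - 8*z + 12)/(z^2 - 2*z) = (z - 6)/z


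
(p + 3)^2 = p^2 + 6*p + 9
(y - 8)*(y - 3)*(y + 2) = y^3 - 9*y^2 + 2*y + 48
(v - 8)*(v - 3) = v^2 - 11*v + 24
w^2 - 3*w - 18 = (w - 6)*(w + 3)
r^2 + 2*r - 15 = (r - 3)*(r + 5)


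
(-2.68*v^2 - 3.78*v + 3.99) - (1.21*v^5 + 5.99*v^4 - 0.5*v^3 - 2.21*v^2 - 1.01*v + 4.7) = -1.21*v^5 - 5.99*v^4 + 0.5*v^3 - 0.47*v^2 - 2.77*v - 0.71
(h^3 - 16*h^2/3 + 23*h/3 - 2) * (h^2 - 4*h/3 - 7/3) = h^5 - 20*h^4/3 + 112*h^3/9 + 2*h^2/9 - 137*h/9 + 14/3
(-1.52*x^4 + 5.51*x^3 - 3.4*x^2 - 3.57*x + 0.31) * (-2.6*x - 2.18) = 3.952*x^5 - 11.0124*x^4 - 3.1718*x^3 + 16.694*x^2 + 6.9766*x - 0.6758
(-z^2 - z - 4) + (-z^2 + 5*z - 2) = -2*z^2 + 4*z - 6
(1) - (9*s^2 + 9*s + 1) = -9*s^2 - 9*s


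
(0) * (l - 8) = 0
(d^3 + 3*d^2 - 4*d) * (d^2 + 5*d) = d^5 + 8*d^4 + 11*d^3 - 20*d^2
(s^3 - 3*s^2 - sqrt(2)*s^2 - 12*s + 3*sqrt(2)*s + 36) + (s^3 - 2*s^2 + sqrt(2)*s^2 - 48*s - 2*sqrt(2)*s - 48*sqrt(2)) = 2*s^3 - 5*s^2 - 60*s + sqrt(2)*s - 48*sqrt(2) + 36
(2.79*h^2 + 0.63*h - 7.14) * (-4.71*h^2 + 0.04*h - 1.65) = -13.1409*h^4 - 2.8557*h^3 + 29.0511*h^2 - 1.3251*h + 11.781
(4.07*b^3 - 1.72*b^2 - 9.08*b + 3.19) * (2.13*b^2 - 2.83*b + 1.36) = 8.6691*b^5 - 15.1817*b^4 - 8.9376*b^3 + 30.1519*b^2 - 21.3765*b + 4.3384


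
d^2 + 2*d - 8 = (d - 2)*(d + 4)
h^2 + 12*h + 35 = (h + 5)*(h + 7)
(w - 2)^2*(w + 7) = w^3 + 3*w^2 - 24*w + 28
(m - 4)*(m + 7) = m^2 + 3*m - 28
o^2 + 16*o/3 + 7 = (o + 7/3)*(o + 3)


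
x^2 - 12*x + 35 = (x - 7)*(x - 5)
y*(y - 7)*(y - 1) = y^3 - 8*y^2 + 7*y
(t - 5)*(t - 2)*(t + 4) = t^3 - 3*t^2 - 18*t + 40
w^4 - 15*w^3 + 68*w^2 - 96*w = w*(w - 8)*(w - 4)*(w - 3)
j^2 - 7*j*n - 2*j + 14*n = (j - 2)*(j - 7*n)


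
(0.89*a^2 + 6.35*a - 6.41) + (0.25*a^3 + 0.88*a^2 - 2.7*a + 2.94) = 0.25*a^3 + 1.77*a^2 + 3.65*a - 3.47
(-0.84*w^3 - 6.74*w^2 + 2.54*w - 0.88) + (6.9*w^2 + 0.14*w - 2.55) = -0.84*w^3 + 0.16*w^2 + 2.68*w - 3.43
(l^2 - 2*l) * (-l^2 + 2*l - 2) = -l^4 + 4*l^3 - 6*l^2 + 4*l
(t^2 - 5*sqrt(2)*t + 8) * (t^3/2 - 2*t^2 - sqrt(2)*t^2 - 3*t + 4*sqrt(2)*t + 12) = t^5/2 - 7*sqrt(2)*t^4/2 - 2*t^4 + 11*t^3 + 14*sqrt(2)*t^3 - 44*t^2 + 7*sqrt(2)*t^2 - 28*sqrt(2)*t - 24*t + 96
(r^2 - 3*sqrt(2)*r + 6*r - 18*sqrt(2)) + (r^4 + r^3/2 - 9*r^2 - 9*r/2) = r^4 + r^3/2 - 8*r^2 - 3*sqrt(2)*r + 3*r/2 - 18*sqrt(2)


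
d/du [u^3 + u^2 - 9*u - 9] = 3*u^2 + 2*u - 9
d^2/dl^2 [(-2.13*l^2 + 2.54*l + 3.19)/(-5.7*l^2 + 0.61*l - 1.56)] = (-150.23718*l^3 - 735.49836*l^2 + 202.06386*l + 59.88997)/(185.193*l^6 - 59.4567*l^5 + 158.41611*l^4 - 32.771701*l^3 + 43.355988*l^2 - 4.453488*l + 3.796416)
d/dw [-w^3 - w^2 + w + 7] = -3*w^2 - 2*w + 1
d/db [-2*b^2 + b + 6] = 1 - 4*b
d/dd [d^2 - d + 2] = 2*d - 1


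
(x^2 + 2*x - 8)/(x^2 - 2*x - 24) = (x - 2)/(x - 6)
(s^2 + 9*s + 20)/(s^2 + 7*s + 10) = (s + 4)/(s + 2)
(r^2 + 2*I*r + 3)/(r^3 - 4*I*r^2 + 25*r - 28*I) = (r + 3*I)/(r^2 - 3*I*r + 28)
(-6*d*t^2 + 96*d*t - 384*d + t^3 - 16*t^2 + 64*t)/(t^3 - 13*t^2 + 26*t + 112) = (-6*d*t + 48*d + t^2 - 8*t)/(t^2 - 5*t - 14)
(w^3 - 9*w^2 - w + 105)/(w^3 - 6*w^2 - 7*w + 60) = (w - 7)/(w - 4)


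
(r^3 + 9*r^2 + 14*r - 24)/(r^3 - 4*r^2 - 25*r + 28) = (r + 6)/(r - 7)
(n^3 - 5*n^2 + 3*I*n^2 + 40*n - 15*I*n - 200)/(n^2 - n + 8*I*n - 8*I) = (n^2 - 5*n*(1 + I) + 25*I)/(n - 1)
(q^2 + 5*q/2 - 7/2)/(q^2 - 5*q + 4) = (q + 7/2)/(q - 4)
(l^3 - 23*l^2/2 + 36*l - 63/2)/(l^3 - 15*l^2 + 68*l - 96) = (2*l^2 - 17*l + 21)/(2*(l^2 - 12*l + 32))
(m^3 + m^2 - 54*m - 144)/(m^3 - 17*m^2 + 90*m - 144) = (m^2 + 9*m + 18)/(m^2 - 9*m + 18)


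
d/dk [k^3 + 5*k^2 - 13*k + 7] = 3*k^2 + 10*k - 13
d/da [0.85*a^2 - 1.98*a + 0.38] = 1.7*a - 1.98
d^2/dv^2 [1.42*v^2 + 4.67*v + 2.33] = 2.84000000000000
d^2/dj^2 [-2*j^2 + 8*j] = -4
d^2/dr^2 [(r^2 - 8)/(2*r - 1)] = -62/(8*r^3 - 12*r^2 + 6*r - 1)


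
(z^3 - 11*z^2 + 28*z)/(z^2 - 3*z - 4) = z*(z - 7)/(z + 1)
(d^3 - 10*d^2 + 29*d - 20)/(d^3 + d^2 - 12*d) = (d^3 - 10*d^2 + 29*d - 20)/(d*(d^2 + d - 12))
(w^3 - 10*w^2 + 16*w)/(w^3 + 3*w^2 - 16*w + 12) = w*(w - 8)/(w^2 + 5*w - 6)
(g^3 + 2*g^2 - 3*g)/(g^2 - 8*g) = (g^2 + 2*g - 3)/(g - 8)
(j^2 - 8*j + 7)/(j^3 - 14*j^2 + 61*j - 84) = (j - 1)/(j^2 - 7*j + 12)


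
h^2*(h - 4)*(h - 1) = h^4 - 5*h^3 + 4*h^2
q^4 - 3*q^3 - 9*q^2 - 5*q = q*(q - 5)*(q + 1)^2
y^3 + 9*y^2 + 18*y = y*(y + 3)*(y + 6)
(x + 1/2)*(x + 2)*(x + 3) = x^3 + 11*x^2/2 + 17*x/2 + 3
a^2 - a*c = a*(a - c)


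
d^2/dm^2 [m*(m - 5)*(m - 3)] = 6*m - 16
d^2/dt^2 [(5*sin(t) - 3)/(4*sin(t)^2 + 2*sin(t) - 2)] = (-10*sin(t)^4 + 39*sin(t)^3 - 40*sin(t)^2 + 15*sin(t) - 4)/((sin(t) + 1)^2*(2*sin(t) - 1)^3)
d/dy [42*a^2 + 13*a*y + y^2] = 13*a + 2*y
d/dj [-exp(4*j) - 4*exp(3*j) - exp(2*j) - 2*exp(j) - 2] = 2*(-2*exp(3*j) - 6*exp(2*j) - exp(j) - 1)*exp(j)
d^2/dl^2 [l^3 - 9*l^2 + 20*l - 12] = 6*l - 18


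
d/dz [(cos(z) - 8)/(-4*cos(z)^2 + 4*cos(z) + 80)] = (sin(z)^2 + 16*cos(z) - 29)*sin(z)/(4*(sin(z)^2 + cos(z) + 19)^2)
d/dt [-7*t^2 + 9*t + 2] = 9 - 14*t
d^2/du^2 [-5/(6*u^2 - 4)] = 15*(-9*u^2 - 2)/(3*u^2 - 2)^3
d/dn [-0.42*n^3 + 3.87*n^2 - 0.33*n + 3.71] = -1.26*n^2 + 7.74*n - 0.33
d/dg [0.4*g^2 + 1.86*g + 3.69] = 0.8*g + 1.86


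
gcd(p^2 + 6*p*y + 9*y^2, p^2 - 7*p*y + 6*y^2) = 1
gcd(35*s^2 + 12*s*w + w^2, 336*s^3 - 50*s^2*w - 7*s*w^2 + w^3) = 7*s + w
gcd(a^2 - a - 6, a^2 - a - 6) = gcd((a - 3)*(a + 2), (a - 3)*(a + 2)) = a^2 - a - 6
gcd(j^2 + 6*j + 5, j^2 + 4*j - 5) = j + 5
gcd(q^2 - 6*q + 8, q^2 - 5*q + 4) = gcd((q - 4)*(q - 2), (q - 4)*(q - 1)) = q - 4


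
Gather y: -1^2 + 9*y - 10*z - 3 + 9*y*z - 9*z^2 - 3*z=y*(9*z + 9) - 9*z^2 - 13*z - 4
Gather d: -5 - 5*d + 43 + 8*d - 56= 3*d - 18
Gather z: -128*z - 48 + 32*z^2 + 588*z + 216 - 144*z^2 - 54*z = -112*z^2 + 406*z + 168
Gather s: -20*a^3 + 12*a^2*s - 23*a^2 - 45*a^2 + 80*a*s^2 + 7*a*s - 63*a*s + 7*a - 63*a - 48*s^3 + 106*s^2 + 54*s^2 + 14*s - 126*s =-20*a^3 - 68*a^2 - 56*a - 48*s^3 + s^2*(80*a + 160) + s*(12*a^2 - 56*a - 112)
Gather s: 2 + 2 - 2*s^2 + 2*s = -2*s^2 + 2*s + 4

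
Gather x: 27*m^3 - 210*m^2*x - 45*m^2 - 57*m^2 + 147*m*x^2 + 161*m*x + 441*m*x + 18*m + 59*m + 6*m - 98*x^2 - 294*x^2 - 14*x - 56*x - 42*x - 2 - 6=27*m^3 - 102*m^2 + 83*m + x^2*(147*m - 392) + x*(-210*m^2 + 602*m - 112) - 8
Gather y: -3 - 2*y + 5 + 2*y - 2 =0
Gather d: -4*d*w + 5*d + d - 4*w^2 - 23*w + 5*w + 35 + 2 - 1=d*(6 - 4*w) - 4*w^2 - 18*w + 36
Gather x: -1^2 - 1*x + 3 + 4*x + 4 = 3*x + 6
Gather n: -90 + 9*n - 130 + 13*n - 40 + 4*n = 26*n - 260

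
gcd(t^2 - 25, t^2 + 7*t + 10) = t + 5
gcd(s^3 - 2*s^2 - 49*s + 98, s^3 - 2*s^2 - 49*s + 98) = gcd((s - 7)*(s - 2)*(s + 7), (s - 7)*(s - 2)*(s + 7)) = s^3 - 2*s^2 - 49*s + 98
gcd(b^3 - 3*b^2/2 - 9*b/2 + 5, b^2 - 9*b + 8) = b - 1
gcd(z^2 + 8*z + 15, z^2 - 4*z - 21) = z + 3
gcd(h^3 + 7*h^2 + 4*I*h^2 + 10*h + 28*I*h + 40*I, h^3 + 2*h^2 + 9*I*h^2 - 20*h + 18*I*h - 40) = h^2 + h*(2 + 4*I) + 8*I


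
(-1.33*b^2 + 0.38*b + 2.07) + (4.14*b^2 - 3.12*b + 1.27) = 2.81*b^2 - 2.74*b + 3.34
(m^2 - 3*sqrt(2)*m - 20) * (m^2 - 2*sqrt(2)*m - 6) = m^4 - 5*sqrt(2)*m^3 - 14*m^2 + 58*sqrt(2)*m + 120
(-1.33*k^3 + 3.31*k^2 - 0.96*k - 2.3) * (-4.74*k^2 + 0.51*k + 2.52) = 6.3042*k^5 - 16.3677*k^4 + 2.8869*k^3 + 18.7536*k^2 - 3.5922*k - 5.796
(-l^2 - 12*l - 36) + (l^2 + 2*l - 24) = -10*l - 60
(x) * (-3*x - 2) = -3*x^2 - 2*x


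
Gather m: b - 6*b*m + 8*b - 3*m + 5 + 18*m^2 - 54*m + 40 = 9*b + 18*m^2 + m*(-6*b - 57) + 45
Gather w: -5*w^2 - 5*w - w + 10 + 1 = -5*w^2 - 6*w + 11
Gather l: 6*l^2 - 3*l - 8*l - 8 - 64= 6*l^2 - 11*l - 72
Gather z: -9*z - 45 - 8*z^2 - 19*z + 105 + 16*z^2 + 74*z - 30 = 8*z^2 + 46*z + 30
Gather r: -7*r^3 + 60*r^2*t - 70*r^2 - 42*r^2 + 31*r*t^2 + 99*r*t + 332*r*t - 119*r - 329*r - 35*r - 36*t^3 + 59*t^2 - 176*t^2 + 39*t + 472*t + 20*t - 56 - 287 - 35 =-7*r^3 + r^2*(60*t - 112) + r*(31*t^2 + 431*t - 483) - 36*t^3 - 117*t^2 + 531*t - 378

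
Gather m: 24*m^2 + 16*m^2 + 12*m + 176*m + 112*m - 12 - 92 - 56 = 40*m^2 + 300*m - 160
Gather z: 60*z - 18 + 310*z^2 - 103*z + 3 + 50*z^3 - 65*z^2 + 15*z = 50*z^3 + 245*z^2 - 28*z - 15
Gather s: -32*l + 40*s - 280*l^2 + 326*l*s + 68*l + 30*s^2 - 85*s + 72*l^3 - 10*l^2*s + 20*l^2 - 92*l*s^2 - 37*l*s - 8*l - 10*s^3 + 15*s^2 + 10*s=72*l^3 - 260*l^2 + 28*l - 10*s^3 + s^2*(45 - 92*l) + s*(-10*l^2 + 289*l - 35)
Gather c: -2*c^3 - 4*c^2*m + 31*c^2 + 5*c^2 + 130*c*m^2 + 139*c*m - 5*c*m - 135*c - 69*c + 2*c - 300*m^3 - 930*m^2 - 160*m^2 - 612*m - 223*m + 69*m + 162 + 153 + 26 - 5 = -2*c^3 + c^2*(36 - 4*m) + c*(130*m^2 + 134*m - 202) - 300*m^3 - 1090*m^2 - 766*m + 336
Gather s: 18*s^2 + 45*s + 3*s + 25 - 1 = 18*s^2 + 48*s + 24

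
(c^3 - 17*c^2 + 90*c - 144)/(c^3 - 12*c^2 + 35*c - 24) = (c - 6)/(c - 1)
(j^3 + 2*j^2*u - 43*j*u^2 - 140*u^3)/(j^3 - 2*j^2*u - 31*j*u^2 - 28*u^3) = (j + 5*u)/(j + u)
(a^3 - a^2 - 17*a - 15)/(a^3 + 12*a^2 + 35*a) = (a^3 - a^2 - 17*a - 15)/(a*(a^2 + 12*a + 35))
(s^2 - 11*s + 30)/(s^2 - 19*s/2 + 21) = 2*(s - 5)/(2*s - 7)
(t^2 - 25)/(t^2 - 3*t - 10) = (t + 5)/(t + 2)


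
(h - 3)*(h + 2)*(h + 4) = h^3 + 3*h^2 - 10*h - 24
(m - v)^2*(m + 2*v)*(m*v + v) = m^4*v + m^3*v - 3*m^2*v^3 + 2*m*v^4 - 3*m*v^3 + 2*v^4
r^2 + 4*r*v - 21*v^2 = (r - 3*v)*(r + 7*v)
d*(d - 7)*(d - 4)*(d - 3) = d^4 - 14*d^3 + 61*d^2 - 84*d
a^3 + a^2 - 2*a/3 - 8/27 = (a - 2/3)*(a + 1/3)*(a + 4/3)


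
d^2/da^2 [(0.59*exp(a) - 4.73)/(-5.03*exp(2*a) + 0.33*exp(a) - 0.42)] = (-14.927531*exp(4*a) + 477.713687*exp(3*a) - 16.075377*exp(2*a) - 39.537069*exp(a) + 0.551502)*exp(a)/(127.263527*exp(6*a) - 25.047891*exp(5*a) + 33.522435*exp(4*a) - 4.218885*exp(3*a) + 2.79909*exp(2*a) - 0.174636*exp(a) + 0.074088)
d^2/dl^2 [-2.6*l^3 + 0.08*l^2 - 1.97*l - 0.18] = 0.16 - 15.6*l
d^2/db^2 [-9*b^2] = -18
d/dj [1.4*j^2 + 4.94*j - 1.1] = 2.8*j + 4.94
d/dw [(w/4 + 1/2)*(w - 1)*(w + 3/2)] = 3*w^2/4 + 5*w/4 - 1/8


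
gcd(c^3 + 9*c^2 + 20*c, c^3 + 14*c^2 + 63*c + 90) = c + 5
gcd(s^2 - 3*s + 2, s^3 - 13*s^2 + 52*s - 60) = s - 2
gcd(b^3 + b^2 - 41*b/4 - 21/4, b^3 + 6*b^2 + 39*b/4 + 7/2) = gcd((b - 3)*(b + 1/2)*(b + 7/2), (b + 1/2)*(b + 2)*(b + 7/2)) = b^2 + 4*b + 7/4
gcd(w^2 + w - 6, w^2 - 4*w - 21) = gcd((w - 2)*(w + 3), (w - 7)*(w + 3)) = w + 3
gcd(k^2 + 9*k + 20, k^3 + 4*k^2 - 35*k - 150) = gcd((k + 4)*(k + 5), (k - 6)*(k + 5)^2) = k + 5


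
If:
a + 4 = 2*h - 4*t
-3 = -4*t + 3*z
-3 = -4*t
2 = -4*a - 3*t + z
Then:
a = -17/16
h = 95/32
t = 3/4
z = 0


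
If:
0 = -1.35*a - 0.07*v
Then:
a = -0.0518518518518519*v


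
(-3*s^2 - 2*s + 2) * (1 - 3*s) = 9*s^3 + 3*s^2 - 8*s + 2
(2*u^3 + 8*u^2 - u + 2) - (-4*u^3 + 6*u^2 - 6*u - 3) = 6*u^3 + 2*u^2 + 5*u + 5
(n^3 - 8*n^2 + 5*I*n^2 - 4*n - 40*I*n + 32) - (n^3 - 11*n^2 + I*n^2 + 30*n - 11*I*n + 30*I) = 3*n^2 + 4*I*n^2 - 34*n - 29*I*n + 32 - 30*I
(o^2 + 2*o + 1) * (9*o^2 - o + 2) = 9*o^4 + 17*o^3 + 9*o^2 + 3*o + 2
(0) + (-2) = -2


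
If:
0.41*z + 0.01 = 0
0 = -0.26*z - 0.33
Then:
No Solution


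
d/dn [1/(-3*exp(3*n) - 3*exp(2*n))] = (exp(n) + 2/3)*exp(-2*n)/(exp(n) + 1)^2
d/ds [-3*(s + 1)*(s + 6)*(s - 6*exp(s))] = 18*s^2*exp(s) - 9*s^2 + 162*s*exp(s) - 42*s + 234*exp(s) - 18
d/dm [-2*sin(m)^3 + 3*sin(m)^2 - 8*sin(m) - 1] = 2*(-3*sin(m)^2 + 3*sin(m) - 4)*cos(m)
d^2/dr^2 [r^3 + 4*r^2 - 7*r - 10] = 6*r + 8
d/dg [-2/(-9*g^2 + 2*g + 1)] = 4*(1 - 9*g)/(-9*g^2 + 2*g + 1)^2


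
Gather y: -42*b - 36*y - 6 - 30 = -42*b - 36*y - 36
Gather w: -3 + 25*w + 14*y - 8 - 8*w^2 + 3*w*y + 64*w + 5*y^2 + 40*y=-8*w^2 + w*(3*y + 89) + 5*y^2 + 54*y - 11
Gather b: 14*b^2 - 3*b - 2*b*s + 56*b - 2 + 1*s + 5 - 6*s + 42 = 14*b^2 + b*(53 - 2*s) - 5*s + 45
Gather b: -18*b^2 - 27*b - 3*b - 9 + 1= -18*b^2 - 30*b - 8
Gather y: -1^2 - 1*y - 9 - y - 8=-2*y - 18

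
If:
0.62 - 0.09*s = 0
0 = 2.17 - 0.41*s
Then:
No Solution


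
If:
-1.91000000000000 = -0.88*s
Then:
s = 2.17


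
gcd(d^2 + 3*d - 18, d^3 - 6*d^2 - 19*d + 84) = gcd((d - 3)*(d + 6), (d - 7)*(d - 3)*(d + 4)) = d - 3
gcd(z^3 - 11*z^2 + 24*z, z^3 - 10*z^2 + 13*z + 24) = z^2 - 11*z + 24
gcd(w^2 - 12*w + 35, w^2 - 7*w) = w - 7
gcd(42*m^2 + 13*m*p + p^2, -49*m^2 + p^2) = 7*m + p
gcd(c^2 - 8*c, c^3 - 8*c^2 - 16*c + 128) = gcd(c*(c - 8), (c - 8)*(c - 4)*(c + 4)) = c - 8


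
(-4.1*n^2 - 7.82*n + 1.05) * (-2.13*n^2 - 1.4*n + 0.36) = 8.733*n^4 + 22.3966*n^3 + 7.2355*n^2 - 4.2852*n + 0.378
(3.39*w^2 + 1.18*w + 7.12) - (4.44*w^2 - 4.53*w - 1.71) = -1.05*w^2 + 5.71*w + 8.83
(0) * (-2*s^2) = 0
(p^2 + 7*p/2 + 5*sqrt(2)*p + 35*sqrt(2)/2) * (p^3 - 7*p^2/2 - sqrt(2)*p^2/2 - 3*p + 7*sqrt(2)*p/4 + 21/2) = p^5 + 9*sqrt(2)*p^4/2 - 81*p^3/4 - 561*sqrt(2)*p^2/8 + 98*p + 735*sqrt(2)/4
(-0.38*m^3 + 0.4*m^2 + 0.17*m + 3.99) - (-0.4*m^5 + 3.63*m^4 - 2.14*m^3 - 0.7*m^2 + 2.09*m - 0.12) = 0.4*m^5 - 3.63*m^4 + 1.76*m^3 + 1.1*m^2 - 1.92*m + 4.11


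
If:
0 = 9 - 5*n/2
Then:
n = 18/5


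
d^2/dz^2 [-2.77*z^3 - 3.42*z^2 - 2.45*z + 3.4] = -16.62*z - 6.84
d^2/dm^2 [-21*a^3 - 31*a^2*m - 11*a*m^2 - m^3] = -22*a - 6*m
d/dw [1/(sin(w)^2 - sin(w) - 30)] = (1 - 2*sin(w))*cos(w)/(sin(w) + cos(w)^2 + 29)^2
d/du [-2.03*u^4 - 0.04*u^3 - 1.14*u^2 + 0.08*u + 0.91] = -8.12*u^3 - 0.12*u^2 - 2.28*u + 0.08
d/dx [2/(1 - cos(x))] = -2*sin(x)/(cos(x) - 1)^2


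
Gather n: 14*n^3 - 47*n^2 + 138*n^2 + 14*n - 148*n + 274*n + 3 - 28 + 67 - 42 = 14*n^3 + 91*n^2 + 140*n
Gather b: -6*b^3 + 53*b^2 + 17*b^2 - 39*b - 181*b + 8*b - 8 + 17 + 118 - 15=-6*b^3 + 70*b^2 - 212*b + 112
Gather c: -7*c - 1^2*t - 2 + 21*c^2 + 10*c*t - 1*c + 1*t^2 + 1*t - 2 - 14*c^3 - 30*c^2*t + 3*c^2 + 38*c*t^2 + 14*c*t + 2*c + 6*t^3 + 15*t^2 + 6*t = -14*c^3 + c^2*(24 - 30*t) + c*(38*t^2 + 24*t - 6) + 6*t^3 + 16*t^2 + 6*t - 4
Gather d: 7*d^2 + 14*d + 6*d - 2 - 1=7*d^2 + 20*d - 3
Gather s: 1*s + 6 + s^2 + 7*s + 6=s^2 + 8*s + 12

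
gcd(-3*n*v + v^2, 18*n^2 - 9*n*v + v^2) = -3*n + v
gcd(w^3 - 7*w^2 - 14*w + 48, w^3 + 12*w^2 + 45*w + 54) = w + 3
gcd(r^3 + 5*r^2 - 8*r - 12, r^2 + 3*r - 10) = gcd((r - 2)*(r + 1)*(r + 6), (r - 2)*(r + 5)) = r - 2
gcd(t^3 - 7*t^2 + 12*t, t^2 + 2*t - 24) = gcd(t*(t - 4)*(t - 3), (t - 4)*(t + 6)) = t - 4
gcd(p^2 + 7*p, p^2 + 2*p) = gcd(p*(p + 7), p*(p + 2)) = p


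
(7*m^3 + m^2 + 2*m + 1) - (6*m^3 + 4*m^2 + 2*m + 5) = m^3 - 3*m^2 - 4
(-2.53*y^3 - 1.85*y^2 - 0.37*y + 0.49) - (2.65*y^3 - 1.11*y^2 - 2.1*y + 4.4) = -5.18*y^3 - 0.74*y^2 + 1.73*y - 3.91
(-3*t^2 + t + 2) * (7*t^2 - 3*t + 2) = -21*t^4 + 16*t^3 + 5*t^2 - 4*t + 4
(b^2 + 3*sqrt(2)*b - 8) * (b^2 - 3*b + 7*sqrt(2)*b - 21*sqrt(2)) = b^4 - 3*b^3 + 10*sqrt(2)*b^3 - 30*sqrt(2)*b^2 + 34*b^2 - 102*b - 56*sqrt(2)*b + 168*sqrt(2)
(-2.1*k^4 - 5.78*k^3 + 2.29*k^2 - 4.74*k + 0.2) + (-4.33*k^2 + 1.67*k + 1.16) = -2.1*k^4 - 5.78*k^3 - 2.04*k^2 - 3.07*k + 1.36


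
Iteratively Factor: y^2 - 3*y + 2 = (y - 1)*(y - 2)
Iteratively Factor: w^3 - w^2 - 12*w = (w + 3)*(w^2 - 4*w) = w*(w + 3)*(w - 4)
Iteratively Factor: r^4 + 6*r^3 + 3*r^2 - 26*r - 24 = (r + 4)*(r^3 + 2*r^2 - 5*r - 6) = (r + 1)*(r + 4)*(r^2 + r - 6) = (r - 2)*(r + 1)*(r + 4)*(r + 3)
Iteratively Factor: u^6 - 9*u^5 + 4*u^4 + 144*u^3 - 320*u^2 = (u - 5)*(u^5 - 4*u^4 - 16*u^3 + 64*u^2) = u*(u - 5)*(u^4 - 4*u^3 - 16*u^2 + 64*u) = u*(u - 5)*(u - 4)*(u^3 - 16*u) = u^2*(u - 5)*(u - 4)*(u^2 - 16) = u^2*(u - 5)*(u - 4)^2*(u + 4)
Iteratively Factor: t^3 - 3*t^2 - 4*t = (t + 1)*(t^2 - 4*t) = t*(t + 1)*(t - 4)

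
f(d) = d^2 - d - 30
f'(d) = 2*d - 1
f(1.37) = -29.49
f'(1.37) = 1.74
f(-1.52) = -26.17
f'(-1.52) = -4.04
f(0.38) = -30.24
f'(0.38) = -0.24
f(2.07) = -27.79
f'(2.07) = 3.14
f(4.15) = -16.93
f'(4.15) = 7.30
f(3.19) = -23.01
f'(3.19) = 5.38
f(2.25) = -27.19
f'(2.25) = 3.50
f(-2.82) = -19.23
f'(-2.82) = -6.64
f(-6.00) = 12.00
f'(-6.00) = -13.00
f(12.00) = 102.00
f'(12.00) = 23.00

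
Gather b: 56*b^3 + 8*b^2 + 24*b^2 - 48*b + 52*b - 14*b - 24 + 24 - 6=56*b^3 + 32*b^2 - 10*b - 6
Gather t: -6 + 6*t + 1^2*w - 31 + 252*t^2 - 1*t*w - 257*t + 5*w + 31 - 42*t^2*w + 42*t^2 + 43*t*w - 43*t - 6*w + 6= t^2*(294 - 42*w) + t*(42*w - 294)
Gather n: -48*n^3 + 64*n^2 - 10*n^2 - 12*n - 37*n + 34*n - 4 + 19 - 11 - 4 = -48*n^3 + 54*n^2 - 15*n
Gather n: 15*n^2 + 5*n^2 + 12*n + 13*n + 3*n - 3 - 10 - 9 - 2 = 20*n^2 + 28*n - 24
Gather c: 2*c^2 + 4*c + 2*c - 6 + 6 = 2*c^2 + 6*c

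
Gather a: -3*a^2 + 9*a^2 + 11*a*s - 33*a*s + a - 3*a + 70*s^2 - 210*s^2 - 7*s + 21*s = 6*a^2 + a*(-22*s - 2) - 140*s^2 + 14*s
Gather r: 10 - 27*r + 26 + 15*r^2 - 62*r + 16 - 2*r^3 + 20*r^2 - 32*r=-2*r^3 + 35*r^2 - 121*r + 52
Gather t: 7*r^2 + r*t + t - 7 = 7*r^2 + t*(r + 1) - 7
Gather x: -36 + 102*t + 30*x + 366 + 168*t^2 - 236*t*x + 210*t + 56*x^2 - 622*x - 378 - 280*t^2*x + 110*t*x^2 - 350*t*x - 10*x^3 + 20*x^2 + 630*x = 168*t^2 + 312*t - 10*x^3 + x^2*(110*t + 76) + x*(-280*t^2 - 586*t + 38) - 48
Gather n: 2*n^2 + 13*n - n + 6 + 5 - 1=2*n^2 + 12*n + 10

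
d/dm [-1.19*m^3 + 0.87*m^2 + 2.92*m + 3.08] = -3.57*m^2 + 1.74*m + 2.92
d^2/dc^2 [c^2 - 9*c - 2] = 2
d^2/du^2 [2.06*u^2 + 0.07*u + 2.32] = 4.12000000000000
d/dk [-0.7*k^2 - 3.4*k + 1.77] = -1.4*k - 3.4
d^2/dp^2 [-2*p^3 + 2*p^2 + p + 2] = 4 - 12*p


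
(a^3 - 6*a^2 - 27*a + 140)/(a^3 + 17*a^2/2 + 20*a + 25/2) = 2*(a^2 - 11*a + 28)/(2*a^2 + 7*a + 5)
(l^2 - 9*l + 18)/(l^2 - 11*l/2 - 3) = 2*(l - 3)/(2*l + 1)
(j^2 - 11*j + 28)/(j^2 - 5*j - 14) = (j - 4)/(j + 2)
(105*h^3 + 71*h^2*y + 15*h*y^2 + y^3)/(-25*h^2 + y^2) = (21*h^2 + 10*h*y + y^2)/(-5*h + y)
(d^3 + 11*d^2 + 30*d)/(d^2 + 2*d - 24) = d*(d + 5)/(d - 4)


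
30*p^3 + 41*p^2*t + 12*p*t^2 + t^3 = (p + t)*(5*p + t)*(6*p + t)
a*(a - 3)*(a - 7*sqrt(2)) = a^3 - 7*sqrt(2)*a^2 - 3*a^2 + 21*sqrt(2)*a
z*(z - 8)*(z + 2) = z^3 - 6*z^2 - 16*z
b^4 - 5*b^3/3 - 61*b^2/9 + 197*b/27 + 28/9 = (b - 3)*(b - 4/3)*(b + 1/3)*(b + 7/3)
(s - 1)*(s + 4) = s^2 + 3*s - 4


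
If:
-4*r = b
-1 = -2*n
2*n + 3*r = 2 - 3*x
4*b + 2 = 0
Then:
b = -1/2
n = 1/2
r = 1/8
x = 5/24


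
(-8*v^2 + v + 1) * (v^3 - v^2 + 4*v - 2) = -8*v^5 + 9*v^4 - 32*v^3 + 19*v^2 + 2*v - 2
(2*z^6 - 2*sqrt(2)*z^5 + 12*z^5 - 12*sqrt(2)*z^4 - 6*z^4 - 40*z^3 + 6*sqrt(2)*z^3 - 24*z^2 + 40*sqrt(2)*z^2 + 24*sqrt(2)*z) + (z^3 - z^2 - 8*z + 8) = 2*z^6 - 2*sqrt(2)*z^5 + 12*z^5 - 12*sqrt(2)*z^4 - 6*z^4 - 39*z^3 + 6*sqrt(2)*z^3 - 25*z^2 + 40*sqrt(2)*z^2 - 8*z + 24*sqrt(2)*z + 8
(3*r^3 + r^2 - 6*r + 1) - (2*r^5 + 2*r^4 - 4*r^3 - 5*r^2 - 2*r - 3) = -2*r^5 - 2*r^4 + 7*r^3 + 6*r^2 - 4*r + 4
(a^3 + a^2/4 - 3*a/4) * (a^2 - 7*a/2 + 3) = a^5 - 13*a^4/4 + 11*a^3/8 + 27*a^2/8 - 9*a/4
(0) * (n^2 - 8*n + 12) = 0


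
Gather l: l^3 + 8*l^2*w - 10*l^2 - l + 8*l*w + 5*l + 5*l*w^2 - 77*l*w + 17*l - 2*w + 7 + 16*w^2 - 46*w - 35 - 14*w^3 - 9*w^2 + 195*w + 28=l^3 + l^2*(8*w - 10) + l*(5*w^2 - 69*w + 21) - 14*w^3 + 7*w^2 + 147*w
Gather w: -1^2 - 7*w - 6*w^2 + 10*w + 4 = -6*w^2 + 3*w + 3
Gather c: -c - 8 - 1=-c - 9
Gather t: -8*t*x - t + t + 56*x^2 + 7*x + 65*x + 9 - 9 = -8*t*x + 56*x^2 + 72*x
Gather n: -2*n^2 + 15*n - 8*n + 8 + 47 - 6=-2*n^2 + 7*n + 49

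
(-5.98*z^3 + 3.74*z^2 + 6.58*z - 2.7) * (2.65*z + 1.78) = -15.847*z^4 - 0.733400000000001*z^3 + 24.0942*z^2 + 4.5574*z - 4.806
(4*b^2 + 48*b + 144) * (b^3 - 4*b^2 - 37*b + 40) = 4*b^5 + 32*b^4 - 196*b^3 - 2192*b^2 - 3408*b + 5760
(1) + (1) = 2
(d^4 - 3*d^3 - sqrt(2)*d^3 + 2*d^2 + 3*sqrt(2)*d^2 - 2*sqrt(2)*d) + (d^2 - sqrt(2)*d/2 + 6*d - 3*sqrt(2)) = d^4 - 3*d^3 - sqrt(2)*d^3 + 3*d^2 + 3*sqrt(2)*d^2 - 5*sqrt(2)*d/2 + 6*d - 3*sqrt(2)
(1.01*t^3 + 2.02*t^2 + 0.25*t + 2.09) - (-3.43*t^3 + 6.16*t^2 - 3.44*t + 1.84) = 4.44*t^3 - 4.14*t^2 + 3.69*t + 0.25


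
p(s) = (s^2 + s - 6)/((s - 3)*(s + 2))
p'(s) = (2*s + 1)/((s - 3)*(s + 2)) - (s^2 + s - 6)/((s - 3)*(s + 2)^2) - (s^2 + s - 6)/((s - 3)^2*(s + 2)) = 2*(-s^2 - 6)/(s^4 - 2*s^3 - 11*s^2 + 12*s + 36)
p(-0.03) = 1.01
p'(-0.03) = -0.34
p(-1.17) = 1.68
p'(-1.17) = -1.23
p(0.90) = 0.70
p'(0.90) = -0.37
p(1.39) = 0.49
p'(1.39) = -0.53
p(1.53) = 0.41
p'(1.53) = -0.62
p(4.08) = 2.24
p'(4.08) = -1.05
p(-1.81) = 4.96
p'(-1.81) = -22.21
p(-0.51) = 1.20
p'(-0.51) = -0.46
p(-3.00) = 0.00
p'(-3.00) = -0.83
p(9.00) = 1.27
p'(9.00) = -0.04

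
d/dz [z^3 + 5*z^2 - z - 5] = 3*z^2 + 10*z - 1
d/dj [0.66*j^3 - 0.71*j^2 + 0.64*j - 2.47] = 1.98*j^2 - 1.42*j + 0.64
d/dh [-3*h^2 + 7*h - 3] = 7 - 6*h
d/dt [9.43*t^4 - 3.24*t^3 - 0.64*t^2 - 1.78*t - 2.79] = 37.72*t^3 - 9.72*t^2 - 1.28*t - 1.78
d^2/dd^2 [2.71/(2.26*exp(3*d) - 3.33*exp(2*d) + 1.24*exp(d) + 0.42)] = ((-55.1214*exp(2*d) + 36.0972*exp(d) - 3.3604)*(2.26*exp(3*d) - 3.33*exp(2*d) + 1.24*exp(d) + 0.42) + 2.71*(6.78*exp(2*d) - 6.66*exp(d) + 1.24)*(13.56*exp(2*d) - 13.32*exp(d) + 2.48)*exp(d))*exp(d)/(2.26*exp(3*d) - 3.33*exp(2*d) + 1.24*exp(d) + 0.42)^3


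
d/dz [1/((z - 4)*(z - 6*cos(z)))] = ((4 - z)*(z - 6*cos(z)) - (z - 4)^2*(6*sin(z) + 1))/((z - 4)^3*(z - 6*cos(z))^2)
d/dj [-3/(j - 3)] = 3/(j - 3)^2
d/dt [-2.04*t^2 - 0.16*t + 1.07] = -4.08*t - 0.16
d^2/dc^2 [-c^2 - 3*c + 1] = -2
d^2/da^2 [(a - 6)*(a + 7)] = 2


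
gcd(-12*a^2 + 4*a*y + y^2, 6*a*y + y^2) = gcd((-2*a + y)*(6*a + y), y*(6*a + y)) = 6*a + y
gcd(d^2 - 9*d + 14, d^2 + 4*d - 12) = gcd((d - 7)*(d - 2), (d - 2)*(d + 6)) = d - 2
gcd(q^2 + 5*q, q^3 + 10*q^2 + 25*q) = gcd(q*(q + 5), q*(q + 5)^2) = q^2 + 5*q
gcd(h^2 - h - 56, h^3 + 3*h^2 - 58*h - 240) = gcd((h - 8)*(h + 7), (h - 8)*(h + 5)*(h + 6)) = h - 8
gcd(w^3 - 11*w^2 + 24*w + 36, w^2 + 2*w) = 1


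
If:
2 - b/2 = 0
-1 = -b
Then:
No Solution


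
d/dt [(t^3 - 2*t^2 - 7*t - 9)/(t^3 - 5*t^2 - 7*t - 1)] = (-3*t^4 + 3*t^2 - 86*t - 56)/(t^6 - 10*t^5 + 11*t^4 + 68*t^3 + 59*t^2 + 14*t + 1)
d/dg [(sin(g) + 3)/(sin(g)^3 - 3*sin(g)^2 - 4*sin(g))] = 2*(-sin(g)^3 - 3*sin(g)^2 + 9*sin(g) + 6)*cos(g)/((sin(g) - 4)^2*(sin(g) + 1)^2*sin(g)^2)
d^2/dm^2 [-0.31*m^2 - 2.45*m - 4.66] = -0.620000000000000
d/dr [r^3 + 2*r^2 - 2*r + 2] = 3*r^2 + 4*r - 2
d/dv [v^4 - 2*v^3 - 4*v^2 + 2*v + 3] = 4*v^3 - 6*v^2 - 8*v + 2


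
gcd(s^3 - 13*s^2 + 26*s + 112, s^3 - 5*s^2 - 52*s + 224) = s - 8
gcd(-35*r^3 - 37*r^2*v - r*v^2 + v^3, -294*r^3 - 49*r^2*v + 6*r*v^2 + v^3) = 7*r - v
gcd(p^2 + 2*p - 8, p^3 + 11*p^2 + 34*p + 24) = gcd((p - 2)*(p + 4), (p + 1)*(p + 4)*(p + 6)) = p + 4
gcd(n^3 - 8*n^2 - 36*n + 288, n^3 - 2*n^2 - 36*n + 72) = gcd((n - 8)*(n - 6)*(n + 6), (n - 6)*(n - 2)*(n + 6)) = n^2 - 36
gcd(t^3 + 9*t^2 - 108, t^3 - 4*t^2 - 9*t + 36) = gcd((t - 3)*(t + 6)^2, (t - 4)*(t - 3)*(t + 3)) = t - 3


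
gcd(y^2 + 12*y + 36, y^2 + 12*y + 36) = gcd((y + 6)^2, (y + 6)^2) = y^2 + 12*y + 36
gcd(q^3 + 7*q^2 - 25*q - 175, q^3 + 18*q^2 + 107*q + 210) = q^2 + 12*q + 35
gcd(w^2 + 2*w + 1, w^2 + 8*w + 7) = w + 1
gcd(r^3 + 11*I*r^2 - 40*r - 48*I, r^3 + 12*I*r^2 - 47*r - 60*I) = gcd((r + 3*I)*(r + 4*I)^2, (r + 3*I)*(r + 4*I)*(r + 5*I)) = r^2 + 7*I*r - 12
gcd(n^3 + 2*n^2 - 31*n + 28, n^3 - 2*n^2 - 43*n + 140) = n^2 + 3*n - 28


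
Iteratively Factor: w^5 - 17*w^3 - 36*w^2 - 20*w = (w + 2)*(w^4 - 2*w^3 - 13*w^2 - 10*w) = (w - 5)*(w + 2)*(w^3 + 3*w^2 + 2*w) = (w - 5)*(w + 1)*(w + 2)*(w^2 + 2*w) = (w - 5)*(w + 1)*(w + 2)^2*(w)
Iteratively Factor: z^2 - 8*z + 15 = (z - 5)*(z - 3)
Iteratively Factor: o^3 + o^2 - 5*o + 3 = (o - 1)*(o^2 + 2*o - 3) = (o - 1)^2*(o + 3)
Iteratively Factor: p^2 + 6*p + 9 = (p + 3)*(p + 3)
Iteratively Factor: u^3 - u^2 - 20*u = (u)*(u^2 - u - 20) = u*(u + 4)*(u - 5)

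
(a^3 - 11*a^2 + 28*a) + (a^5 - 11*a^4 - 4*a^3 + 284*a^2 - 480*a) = a^5 - 11*a^4 - 3*a^3 + 273*a^2 - 452*a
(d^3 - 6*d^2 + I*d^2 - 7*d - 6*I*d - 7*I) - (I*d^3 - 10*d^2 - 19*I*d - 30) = d^3 - I*d^3 + 4*d^2 + I*d^2 - 7*d + 13*I*d + 30 - 7*I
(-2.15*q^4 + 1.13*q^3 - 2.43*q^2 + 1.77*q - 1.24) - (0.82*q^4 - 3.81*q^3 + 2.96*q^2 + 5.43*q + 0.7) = -2.97*q^4 + 4.94*q^3 - 5.39*q^2 - 3.66*q - 1.94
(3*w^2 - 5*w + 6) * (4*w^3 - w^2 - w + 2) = 12*w^5 - 23*w^4 + 26*w^3 + 5*w^2 - 16*w + 12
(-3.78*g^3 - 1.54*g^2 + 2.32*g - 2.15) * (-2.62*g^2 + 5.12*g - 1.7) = 9.9036*g^5 - 15.3188*g^4 - 7.5372*g^3 + 20.1294*g^2 - 14.952*g + 3.655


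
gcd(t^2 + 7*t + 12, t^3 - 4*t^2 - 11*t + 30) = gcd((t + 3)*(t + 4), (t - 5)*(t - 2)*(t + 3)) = t + 3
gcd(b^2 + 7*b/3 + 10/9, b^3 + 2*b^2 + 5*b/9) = b + 5/3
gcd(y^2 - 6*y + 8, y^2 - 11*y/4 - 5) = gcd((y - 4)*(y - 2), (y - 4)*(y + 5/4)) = y - 4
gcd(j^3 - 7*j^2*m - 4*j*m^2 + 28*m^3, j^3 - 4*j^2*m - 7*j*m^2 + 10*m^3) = j + 2*m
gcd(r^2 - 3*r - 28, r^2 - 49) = r - 7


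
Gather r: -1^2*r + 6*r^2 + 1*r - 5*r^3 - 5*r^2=-5*r^3 + r^2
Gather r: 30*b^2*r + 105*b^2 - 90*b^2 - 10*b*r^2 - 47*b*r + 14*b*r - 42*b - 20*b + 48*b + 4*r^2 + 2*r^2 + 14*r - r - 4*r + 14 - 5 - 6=15*b^2 - 14*b + r^2*(6 - 10*b) + r*(30*b^2 - 33*b + 9) + 3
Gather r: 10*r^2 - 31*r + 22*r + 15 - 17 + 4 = 10*r^2 - 9*r + 2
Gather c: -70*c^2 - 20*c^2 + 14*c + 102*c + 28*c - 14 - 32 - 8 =-90*c^2 + 144*c - 54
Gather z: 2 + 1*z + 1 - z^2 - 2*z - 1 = -z^2 - z + 2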